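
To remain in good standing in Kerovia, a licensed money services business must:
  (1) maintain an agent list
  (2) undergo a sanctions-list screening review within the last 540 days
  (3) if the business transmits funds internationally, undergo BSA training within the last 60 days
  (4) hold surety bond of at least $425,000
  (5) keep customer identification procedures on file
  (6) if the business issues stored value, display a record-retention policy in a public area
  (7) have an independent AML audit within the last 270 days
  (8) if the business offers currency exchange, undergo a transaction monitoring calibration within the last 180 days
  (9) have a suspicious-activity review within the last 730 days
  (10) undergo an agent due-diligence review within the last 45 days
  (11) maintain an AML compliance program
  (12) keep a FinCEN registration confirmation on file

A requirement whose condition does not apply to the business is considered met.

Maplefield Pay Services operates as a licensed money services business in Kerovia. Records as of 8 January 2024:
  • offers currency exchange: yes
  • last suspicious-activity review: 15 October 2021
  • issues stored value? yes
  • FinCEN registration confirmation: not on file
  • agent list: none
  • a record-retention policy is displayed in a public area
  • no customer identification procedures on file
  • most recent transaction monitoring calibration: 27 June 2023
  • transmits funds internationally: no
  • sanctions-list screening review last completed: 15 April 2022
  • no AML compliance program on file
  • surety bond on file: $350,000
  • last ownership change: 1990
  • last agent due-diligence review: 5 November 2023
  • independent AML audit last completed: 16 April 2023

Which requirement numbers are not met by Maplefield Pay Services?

1. agent list absent → not met
2. sanctions-list screening review 633 days ago vs limit 540 → not met
3. condition 'transmits funds internationally' does not hold → requirement n/a → met
4. surety bond $350,000 < $425,000 → not met
5. customer identification procedures absent → not met
6. condition 'issues stored value' holds; record-retention policy present → met
7. independent AML audit 267 days ago vs limit 270 → met
8. condition 'offers currency exchange' holds; transaction monitoring calibration 195 days ago vs limit 180 → not met
9. suspicious-activity review 815 days ago vs limit 730 → not met
10. agent due-diligence review 64 days ago vs limit 45 → not met
11. AML compliance program absent → not met
12. FinCEN registration confirmation absent → not met
Not met: 1, 2, 4, 5, 8, 9, 10, 11, 12

1, 2, 4, 5, 8, 9, 10, 11, 12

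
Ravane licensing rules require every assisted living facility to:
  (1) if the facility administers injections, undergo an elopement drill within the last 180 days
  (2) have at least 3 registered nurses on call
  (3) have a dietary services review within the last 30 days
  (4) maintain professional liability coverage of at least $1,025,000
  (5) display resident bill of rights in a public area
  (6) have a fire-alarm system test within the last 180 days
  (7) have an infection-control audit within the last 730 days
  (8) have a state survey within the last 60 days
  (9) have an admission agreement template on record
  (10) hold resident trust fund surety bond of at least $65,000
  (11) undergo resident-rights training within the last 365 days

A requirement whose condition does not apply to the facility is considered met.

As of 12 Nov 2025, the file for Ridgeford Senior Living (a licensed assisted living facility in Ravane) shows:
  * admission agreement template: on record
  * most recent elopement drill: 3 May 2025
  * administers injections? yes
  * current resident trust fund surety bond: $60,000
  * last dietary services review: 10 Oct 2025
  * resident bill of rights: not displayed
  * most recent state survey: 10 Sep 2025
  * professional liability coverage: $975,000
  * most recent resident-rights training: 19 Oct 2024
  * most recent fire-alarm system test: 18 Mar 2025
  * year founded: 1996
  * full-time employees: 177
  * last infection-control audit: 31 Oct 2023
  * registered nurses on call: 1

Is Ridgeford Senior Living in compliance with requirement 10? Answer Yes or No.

No

10. resident trust fund surety bond $60,000 < $65,000 → not met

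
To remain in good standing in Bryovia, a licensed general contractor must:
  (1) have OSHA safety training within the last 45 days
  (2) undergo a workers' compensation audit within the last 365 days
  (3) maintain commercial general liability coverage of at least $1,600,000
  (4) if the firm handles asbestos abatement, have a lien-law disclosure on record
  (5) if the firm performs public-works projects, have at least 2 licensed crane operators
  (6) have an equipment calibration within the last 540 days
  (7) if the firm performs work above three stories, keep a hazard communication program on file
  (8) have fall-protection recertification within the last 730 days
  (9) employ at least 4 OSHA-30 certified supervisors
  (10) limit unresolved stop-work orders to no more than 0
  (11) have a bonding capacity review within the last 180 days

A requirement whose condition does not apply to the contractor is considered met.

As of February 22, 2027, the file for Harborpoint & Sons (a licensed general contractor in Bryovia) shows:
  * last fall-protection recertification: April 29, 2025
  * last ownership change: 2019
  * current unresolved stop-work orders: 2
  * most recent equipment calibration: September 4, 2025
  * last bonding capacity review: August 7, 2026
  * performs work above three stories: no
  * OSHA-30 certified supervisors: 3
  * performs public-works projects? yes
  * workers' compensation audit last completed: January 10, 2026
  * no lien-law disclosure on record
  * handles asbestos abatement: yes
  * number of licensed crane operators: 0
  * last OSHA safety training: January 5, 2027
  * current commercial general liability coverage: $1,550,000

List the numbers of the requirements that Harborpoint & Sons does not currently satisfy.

1. OSHA safety training 48 days ago vs limit 45 → not met
2. workers' compensation audit 408 days ago vs limit 365 → not met
3. commercial general liability coverage $1,550,000 < $1,600,000 → not met
4. condition 'handles asbestos abatement' holds; lien-law disclosure absent → not met
5. condition 'performs public-works projects' holds; licensed crane operators 0 < 2 → not met
6. equipment calibration 536 days ago vs limit 540 → met
7. condition 'performs work above three stories' does not hold → requirement n/a → met
8. fall-protection recertification 664 days ago vs limit 730 → met
9. OSHA-30 certified supervisors 3 < 4 → not met
10. unresolved stop-work orders 2 > 0 → not met
11. bonding capacity review 199 days ago vs limit 180 → not met
Not met: 1, 2, 3, 4, 5, 9, 10, 11

1, 2, 3, 4, 5, 9, 10, 11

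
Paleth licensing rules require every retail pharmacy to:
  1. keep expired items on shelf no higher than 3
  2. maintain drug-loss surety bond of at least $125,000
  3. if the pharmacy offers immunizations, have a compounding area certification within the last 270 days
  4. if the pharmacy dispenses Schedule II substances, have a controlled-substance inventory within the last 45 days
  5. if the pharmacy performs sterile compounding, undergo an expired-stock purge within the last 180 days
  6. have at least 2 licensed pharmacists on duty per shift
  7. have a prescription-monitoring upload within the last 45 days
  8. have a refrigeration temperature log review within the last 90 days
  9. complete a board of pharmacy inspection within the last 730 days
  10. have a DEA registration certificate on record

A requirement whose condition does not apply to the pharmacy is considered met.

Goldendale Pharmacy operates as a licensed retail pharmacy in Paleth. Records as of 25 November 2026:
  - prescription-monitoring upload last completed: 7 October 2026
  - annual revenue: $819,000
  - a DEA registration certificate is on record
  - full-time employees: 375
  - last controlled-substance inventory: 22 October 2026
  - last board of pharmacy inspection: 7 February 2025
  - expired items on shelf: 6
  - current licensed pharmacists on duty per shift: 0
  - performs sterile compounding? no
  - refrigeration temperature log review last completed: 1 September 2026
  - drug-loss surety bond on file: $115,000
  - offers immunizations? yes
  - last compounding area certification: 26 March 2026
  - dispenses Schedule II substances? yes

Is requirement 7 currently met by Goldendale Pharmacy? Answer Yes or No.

7. prescription-monitoring upload 49 days ago vs limit 45 → not met

No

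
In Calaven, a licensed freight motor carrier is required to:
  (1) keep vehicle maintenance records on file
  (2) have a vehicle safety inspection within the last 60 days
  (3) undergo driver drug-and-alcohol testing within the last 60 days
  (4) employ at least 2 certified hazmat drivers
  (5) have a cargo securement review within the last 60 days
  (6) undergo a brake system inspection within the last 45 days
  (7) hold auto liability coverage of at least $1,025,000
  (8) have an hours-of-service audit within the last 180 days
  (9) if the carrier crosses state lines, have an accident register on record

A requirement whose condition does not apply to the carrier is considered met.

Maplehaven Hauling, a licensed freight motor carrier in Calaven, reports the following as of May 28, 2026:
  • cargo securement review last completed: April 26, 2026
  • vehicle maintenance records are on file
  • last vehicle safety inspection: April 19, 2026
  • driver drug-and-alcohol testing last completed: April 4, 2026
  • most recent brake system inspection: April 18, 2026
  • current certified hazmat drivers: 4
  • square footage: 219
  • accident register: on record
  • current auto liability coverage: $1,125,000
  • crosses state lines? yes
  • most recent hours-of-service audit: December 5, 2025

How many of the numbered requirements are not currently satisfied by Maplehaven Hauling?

0

1. vehicle maintenance records present → met
2. vehicle safety inspection 39 days ago vs limit 60 → met
3. driver drug-and-alcohol testing 54 days ago vs limit 60 → met
4. certified hazmat drivers 4 ≥ 2 → met
5. cargo securement review 32 days ago vs limit 60 → met
6. brake system inspection 40 days ago vs limit 45 → met
7. auto liability coverage $1,125,000 ≥ $1,025,000 → met
8. hours-of-service audit 174 days ago vs limit 180 → met
9. condition 'crosses state lines' holds; accident register present → met
Not met: 0 of 9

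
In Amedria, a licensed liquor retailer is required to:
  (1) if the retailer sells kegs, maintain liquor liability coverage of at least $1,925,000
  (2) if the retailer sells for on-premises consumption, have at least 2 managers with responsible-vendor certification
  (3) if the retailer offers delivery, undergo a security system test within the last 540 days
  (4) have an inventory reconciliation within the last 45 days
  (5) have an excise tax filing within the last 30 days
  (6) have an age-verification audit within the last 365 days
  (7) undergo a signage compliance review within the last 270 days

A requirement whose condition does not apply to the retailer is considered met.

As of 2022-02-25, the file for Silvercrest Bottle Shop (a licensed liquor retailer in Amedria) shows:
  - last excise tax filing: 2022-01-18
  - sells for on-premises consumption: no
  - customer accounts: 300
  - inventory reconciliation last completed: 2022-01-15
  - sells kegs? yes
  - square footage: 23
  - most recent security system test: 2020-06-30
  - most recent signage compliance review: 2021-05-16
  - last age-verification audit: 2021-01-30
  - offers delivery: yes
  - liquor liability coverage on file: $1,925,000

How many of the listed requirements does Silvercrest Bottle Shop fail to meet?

1. condition 'sells kegs' holds; liquor liability coverage $1,925,000 ≥ $1,925,000 → met
2. condition 'sells for on-premises consumption' does not hold → requirement n/a → met
3. condition 'offers delivery' holds; security system test 605 days ago vs limit 540 → not met
4. inventory reconciliation 41 days ago vs limit 45 → met
5. excise tax filing 38 days ago vs limit 30 → not met
6. age-verification audit 391 days ago vs limit 365 → not met
7. signage compliance review 285 days ago vs limit 270 → not met
Not met: 4 of 7

4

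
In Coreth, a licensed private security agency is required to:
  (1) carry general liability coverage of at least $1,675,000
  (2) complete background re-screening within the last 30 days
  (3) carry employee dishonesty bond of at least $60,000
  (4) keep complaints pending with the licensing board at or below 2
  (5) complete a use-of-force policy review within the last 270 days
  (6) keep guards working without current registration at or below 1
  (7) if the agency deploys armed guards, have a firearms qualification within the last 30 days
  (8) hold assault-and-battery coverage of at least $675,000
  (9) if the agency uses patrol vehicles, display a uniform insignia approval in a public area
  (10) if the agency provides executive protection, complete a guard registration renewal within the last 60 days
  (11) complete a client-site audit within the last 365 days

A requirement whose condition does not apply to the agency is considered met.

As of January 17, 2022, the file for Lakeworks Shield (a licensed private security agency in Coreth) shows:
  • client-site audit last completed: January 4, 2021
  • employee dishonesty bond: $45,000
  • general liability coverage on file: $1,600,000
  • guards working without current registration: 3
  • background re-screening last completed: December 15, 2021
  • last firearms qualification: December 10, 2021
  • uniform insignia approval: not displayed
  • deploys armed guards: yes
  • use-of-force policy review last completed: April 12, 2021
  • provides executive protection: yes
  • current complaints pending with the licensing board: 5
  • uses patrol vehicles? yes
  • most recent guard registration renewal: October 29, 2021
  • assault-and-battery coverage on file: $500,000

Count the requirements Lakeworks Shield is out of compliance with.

1. general liability coverage $1,600,000 < $1,675,000 → not met
2. background re-screening 33 days ago vs limit 30 → not met
3. employee dishonesty bond $45,000 < $60,000 → not met
4. complaints pending with the licensing board 5 > 2 → not met
5. use-of-force policy review 280 days ago vs limit 270 → not met
6. guards working without current registration 3 > 1 → not met
7. condition 'deploys armed guards' holds; firearms qualification 38 days ago vs limit 30 → not met
8. assault-and-battery coverage $500,000 < $675,000 → not met
9. condition 'uses patrol vehicles' holds; uniform insignia approval absent → not met
10. condition 'provides executive protection' holds; guard registration renewal 80 days ago vs limit 60 → not met
11. client-site audit 378 days ago vs limit 365 → not met
Not met: 11 of 11

11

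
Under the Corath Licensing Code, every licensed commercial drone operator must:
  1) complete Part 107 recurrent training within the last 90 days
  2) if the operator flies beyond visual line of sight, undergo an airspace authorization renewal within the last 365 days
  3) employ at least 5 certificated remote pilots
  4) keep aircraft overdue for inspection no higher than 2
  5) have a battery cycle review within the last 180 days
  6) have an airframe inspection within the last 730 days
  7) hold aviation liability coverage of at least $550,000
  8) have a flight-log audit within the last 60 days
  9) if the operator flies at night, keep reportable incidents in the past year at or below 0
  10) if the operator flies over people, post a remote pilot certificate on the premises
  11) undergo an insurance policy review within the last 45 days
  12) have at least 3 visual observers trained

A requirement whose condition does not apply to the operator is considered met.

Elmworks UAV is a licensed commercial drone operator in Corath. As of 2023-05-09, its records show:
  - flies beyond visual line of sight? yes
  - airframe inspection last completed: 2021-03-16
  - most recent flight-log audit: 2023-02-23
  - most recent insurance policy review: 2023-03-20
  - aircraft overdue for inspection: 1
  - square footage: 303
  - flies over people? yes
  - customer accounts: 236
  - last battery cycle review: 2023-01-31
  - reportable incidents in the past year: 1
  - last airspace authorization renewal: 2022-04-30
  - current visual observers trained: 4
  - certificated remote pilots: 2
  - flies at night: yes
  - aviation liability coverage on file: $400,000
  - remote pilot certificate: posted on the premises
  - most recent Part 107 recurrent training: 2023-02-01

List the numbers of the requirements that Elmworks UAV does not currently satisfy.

1, 2, 3, 6, 7, 8, 9, 11

1. Part 107 recurrent training 97 days ago vs limit 90 → not met
2. condition 'flies beyond visual line of sight' holds; airspace authorization renewal 374 days ago vs limit 365 → not met
3. certificated remote pilots 2 < 5 → not met
4. aircraft overdue for inspection 1 ≤ 2 → met
5. battery cycle review 98 days ago vs limit 180 → met
6. airframe inspection 784 days ago vs limit 730 → not met
7. aviation liability coverage $400,000 < $550,000 → not met
8. flight-log audit 75 days ago vs limit 60 → not met
9. condition 'flies at night' holds; reportable incidents in the past year 1 > 0 → not met
10. condition 'flies over people' holds; remote pilot certificate present → met
11. insurance policy review 50 days ago vs limit 45 → not met
12. visual observers trained 4 ≥ 3 → met
Not met: 1, 2, 3, 6, 7, 8, 9, 11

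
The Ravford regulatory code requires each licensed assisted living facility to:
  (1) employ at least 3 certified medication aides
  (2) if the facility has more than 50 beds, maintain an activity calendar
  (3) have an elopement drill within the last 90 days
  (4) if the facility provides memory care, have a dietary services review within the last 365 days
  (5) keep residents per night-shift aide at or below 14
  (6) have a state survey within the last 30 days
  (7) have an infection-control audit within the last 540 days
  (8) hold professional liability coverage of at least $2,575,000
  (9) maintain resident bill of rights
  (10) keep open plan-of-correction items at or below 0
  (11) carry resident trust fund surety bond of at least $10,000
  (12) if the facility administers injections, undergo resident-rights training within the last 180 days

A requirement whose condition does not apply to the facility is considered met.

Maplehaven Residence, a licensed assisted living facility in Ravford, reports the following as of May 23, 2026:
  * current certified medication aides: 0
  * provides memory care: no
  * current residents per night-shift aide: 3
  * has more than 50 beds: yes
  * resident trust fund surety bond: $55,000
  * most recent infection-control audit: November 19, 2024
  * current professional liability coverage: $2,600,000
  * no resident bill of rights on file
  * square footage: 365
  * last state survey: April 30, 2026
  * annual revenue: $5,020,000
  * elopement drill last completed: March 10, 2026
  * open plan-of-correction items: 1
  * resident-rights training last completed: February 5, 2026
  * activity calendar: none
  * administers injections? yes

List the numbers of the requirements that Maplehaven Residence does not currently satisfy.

1. certified medication aides 0 < 3 → not met
2. condition 'has more than 50 beds' holds; activity calendar absent → not met
3. elopement drill 74 days ago vs limit 90 → met
4. condition 'provides memory care' does not hold → requirement n/a → met
5. residents per night-shift aide 3 ≤ 14 → met
6. state survey 23 days ago vs limit 30 → met
7. infection-control audit 550 days ago vs limit 540 → not met
8. professional liability coverage $2,600,000 ≥ $2,575,000 → met
9. resident bill of rights absent → not met
10. open plan-of-correction items 1 > 0 → not met
11. resident trust fund surety bond $55,000 ≥ $10,000 → met
12. condition 'administers injections' holds; resident-rights training 107 days ago vs limit 180 → met
Not met: 1, 2, 7, 9, 10

1, 2, 7, 9, 10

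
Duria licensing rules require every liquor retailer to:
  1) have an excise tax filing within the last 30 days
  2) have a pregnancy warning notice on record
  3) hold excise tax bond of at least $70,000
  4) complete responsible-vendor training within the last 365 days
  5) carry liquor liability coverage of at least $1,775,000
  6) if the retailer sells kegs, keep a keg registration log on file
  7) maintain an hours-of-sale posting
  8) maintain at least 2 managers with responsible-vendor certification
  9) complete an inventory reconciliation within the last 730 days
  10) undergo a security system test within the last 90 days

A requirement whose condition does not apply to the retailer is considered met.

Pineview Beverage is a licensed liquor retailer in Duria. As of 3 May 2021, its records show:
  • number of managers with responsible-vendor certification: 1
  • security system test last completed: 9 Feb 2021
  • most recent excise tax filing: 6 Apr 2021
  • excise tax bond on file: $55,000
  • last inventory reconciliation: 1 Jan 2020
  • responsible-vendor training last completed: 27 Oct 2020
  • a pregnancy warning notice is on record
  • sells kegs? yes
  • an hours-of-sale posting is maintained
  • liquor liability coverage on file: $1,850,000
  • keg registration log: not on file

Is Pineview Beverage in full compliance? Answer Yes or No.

1. excise tax filing 27 days ago vs limit 30 → met
2. pregnancy warning notice present → met
3. excise tax bond $55,000 < $70,000 → not met
4. responsible-vendor training 188 days ago vs limit 365 → met
5. liquor liability coverage $1,850,000 ≥ $1,775,000 → met
6. condition 'sells kegs' holds; keg registration log absent → not met
7. hours-of-sale posting present → met
8. managers with responsible-vendor certification 1 < 2 → not met
9. inventory reconciliation 488 days ago vs limit 730 → met
10. security system test 83 days ago vs limit 90 → met
Not met: 3, 6, 8

No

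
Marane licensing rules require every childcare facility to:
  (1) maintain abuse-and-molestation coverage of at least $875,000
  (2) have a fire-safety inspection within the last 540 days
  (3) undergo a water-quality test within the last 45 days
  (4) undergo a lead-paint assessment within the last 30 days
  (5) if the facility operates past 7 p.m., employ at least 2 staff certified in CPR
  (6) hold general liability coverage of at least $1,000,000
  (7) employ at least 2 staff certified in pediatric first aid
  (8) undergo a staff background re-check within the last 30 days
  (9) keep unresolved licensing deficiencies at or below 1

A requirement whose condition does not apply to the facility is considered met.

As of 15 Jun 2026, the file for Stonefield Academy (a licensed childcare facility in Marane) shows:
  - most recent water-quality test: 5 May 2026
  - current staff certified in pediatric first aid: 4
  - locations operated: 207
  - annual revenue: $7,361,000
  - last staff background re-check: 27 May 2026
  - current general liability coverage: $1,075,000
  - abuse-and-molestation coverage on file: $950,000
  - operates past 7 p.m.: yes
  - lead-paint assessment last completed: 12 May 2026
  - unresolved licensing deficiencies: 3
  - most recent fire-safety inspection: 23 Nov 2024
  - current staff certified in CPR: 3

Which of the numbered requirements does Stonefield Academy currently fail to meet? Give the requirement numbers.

2, 4, 9

1. abuse-and-molestation coverage $950,000 ≥ $875,000 → met
2. fire-safety inspection 569 days ago vs limit 540 → not met
3. water-quality test 41 days ago vs limit 45 → met
4. lead-paint assessment 34 days ago vs limit 30 → not met
5. condition 'operates past 7 p.m.' holds; staff certified in CPR 3 ≥ 2 → met
6. general liability coverage $1,075,000 ≥ $1,000,000 → met
7. staff certified in pediatric first aid 4 ≥ 2 → met
8. staff background re-check 19 days ago vs limit 30 → met
9. unresolved licensing deficiencies 3 > 1 → not met
Not met: 2, 4, 9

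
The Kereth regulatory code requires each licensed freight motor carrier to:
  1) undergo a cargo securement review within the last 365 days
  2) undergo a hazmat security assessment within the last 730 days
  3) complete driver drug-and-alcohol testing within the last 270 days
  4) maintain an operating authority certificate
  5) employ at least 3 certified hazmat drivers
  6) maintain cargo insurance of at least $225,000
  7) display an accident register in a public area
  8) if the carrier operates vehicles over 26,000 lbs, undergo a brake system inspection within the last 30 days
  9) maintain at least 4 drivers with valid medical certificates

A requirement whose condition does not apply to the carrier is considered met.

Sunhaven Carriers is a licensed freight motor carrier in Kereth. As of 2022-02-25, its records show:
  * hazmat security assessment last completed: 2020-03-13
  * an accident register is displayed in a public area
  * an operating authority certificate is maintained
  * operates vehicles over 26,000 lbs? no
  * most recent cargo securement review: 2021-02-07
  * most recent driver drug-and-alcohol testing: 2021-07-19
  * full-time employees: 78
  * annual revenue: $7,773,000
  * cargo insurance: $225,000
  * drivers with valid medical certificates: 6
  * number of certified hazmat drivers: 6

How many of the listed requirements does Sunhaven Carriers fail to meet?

1

1. cargo securement review 383 days ago vs limit 365 → not met
2. hazmat security assessment 714 days ago vs limit 730 → met
3. driver drug-and-alcohol testing 221 days ago vs limit 270 → met
4. operating authority certificate present → met
5. certified hazmat drivers 6 ≥ 3 → met
6. cargo insurance $225,000 ≥ $225,000 → met
7. accident register present → met
8. condition 'operates vehicles over 26,000 lbs' does not hold → requirement n/a → met
9. drivers with valid medical certificates 6 ≥ 4 → met
Not met: 1 of 9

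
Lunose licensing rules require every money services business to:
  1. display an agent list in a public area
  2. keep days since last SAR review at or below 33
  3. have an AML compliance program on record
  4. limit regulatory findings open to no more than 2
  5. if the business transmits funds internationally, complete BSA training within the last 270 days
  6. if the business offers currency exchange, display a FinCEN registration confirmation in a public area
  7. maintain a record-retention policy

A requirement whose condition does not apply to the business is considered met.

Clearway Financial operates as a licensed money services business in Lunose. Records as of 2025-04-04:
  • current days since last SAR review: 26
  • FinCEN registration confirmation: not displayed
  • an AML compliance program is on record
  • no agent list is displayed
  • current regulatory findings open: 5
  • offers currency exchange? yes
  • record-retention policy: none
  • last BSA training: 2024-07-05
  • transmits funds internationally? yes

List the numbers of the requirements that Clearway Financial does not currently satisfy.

1. agent list absent → not met
2. days since last SAR review 26 ≤ 33 → met
3. AML compliance program present → met
4. regulatory findings open 5 > 2 → not met
5. condition 'transmits funds internationally' holds; BSA training 273 days ago vs limit 270 → not met
6. condition 'offers currency exchange' holds; FinCEN registration confirmation absent → not met
7. record-retention policy absent → not met
Not met: 1, 4, 5, 6, 7

1, 4, 5, 6, 7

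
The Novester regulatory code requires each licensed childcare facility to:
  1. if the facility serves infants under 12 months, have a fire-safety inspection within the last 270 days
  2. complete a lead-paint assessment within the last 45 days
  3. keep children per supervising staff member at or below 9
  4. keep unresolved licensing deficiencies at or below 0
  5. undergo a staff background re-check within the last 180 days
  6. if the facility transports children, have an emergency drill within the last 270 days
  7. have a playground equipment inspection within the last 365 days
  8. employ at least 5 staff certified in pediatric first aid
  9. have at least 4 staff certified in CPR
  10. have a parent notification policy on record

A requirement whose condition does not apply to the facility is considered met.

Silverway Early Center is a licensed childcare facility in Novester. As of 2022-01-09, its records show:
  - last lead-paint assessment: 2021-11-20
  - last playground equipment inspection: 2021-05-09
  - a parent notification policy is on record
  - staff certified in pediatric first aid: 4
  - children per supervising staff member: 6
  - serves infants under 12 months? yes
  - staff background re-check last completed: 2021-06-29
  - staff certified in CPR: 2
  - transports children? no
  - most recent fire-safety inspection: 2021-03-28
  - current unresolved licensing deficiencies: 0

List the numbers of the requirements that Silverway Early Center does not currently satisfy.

1. condition 'serves infants under 12 months' holds; fire-safety inspection 287 days ago vs limit 270 → not met
2. lead-paint assessment 50 days ago vs limit 45 → not met
3. children per supervising staff member 6 ≤ 9 → met
4. unresolved licensing deficiencies 0 ≤ 0 → met
5. staff background re-check 194 days ago vs limit 180 → not met
6. condition 'transports children' does not hold → requirement n/a → met
7. playground equipment inspection 245 days ago vs limit 365 → met
8. staff certified in pediatric first aid 4 < 5 → not met
9. staff certified in CPR 2 < 4 → not met
10. parent notification policy present → met
Not met: 1, 2, 5, 8, 9

1, 2, 5, 8, 9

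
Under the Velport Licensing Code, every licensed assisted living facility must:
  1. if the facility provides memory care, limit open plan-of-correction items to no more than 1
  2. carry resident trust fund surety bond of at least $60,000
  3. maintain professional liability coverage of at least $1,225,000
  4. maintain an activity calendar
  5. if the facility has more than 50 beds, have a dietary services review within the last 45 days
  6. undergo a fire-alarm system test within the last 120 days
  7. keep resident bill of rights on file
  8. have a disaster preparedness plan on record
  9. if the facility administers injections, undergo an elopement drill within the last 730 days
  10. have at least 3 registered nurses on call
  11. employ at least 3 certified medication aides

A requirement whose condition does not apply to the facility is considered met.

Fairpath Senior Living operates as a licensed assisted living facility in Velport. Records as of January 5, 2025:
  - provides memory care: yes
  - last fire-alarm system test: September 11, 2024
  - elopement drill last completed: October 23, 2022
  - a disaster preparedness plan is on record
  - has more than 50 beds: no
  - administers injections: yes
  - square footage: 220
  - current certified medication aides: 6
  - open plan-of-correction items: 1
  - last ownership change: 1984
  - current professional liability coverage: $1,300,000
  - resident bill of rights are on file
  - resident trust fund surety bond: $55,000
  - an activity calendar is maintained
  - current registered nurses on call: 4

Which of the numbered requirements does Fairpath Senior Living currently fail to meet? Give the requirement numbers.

2, 9

1. condition 'provides memory care' holds; open plan-of-correction items 1 ≤ 1 → met
2. resident trust fund surety bond $55,000 < $60,000 → not met
3. professional liability coverage $1,300,000 ≥ $1,225,000 → met
4. activity calendar present → met
5. condition 'has more than 50 beds' does not hold → requirement n/a → met
6. fire-alarm system test 116 days ago vs limit 120 → met
7. resident bill of rights present → met
8. disaster preparedness plan present → met
9. condition 'administers injections' holds; elopement drill 805 days ago vs limit 730 → not met
10. registered nurses on call 4 ≥ 3 → met
11. certified medication aides 6 ≥ 3 → met
Not met: 2, 9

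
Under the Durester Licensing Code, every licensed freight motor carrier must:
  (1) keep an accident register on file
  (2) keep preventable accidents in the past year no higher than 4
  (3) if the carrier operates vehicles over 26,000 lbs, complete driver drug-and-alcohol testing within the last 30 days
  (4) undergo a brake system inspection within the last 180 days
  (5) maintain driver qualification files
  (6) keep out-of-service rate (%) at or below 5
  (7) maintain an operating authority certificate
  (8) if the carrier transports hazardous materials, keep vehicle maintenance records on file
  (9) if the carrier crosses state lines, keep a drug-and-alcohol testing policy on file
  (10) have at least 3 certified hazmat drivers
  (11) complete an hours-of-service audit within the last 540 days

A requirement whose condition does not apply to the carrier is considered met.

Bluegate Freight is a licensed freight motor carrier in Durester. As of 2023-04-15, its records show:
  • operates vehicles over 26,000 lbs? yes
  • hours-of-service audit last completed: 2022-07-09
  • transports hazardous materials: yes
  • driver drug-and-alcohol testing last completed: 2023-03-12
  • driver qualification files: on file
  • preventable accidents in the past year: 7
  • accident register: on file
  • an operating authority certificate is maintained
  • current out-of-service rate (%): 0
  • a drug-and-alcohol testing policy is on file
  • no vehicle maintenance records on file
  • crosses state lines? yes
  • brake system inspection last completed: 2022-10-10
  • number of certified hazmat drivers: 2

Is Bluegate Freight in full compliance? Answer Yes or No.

1. accident register present → met
2. preventable accidents in the past year 7 > 4 → not met
3. condition 'operates vehicles over 26,000 lbs' holds; driver drug-and-alcohol testing 34 days ago vs limit 30 → not met
4. brake system inspection 187 days ago vs limit 180 → not met
5. driver qualification files present → met
6. out-of-service rate (%) 0 ≤ 5 → met
7. operating authority certificate present → met
8. condition 'transports hazardous materials' holds; vehicle maintenance records absent → not met
9. condition 'crosses state lines' holds; drug-and-alcohol testing policy present → met
10. certified hazmat drivers 2 < 3 → not met
11. hours-of-service audit 280 days ago vs limit 540 → met
Not met: 2, 3, 4, 8, 10

No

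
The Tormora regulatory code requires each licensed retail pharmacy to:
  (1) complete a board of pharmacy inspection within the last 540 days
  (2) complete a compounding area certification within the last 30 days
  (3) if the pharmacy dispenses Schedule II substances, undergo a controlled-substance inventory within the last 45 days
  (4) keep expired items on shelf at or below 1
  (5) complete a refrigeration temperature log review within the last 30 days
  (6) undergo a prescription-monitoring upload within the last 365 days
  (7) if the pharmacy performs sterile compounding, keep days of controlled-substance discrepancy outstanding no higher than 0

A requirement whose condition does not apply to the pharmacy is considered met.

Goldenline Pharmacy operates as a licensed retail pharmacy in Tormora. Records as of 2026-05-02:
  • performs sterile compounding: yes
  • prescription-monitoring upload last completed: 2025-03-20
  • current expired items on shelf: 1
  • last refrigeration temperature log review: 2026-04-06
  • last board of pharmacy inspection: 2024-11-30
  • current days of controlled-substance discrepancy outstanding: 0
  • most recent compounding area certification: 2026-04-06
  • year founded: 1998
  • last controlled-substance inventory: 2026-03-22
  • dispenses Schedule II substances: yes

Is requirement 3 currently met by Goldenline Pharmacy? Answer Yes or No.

Yes

3. condition 'dispenses Schedule II substances' holds; controlled-substance inventory 41 days ago vs limit 45 → met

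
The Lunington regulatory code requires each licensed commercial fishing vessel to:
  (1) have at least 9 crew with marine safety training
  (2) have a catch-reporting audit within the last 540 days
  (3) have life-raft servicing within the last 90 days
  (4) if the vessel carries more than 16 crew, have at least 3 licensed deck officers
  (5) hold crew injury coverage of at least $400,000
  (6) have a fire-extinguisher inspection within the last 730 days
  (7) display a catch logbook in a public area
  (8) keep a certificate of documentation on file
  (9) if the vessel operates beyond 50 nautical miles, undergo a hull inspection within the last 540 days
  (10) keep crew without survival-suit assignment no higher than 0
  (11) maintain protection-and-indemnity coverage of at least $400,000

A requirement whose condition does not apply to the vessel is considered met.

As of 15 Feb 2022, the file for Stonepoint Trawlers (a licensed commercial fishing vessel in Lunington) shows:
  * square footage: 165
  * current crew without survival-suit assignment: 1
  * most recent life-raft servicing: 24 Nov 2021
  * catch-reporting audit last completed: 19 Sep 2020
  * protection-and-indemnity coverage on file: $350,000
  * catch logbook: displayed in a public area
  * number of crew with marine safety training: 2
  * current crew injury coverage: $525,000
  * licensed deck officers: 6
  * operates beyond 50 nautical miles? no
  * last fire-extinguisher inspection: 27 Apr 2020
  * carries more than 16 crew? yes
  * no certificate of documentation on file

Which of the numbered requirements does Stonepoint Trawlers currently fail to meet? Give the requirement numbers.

1, 8, 10, 11

1. crew with marine safety training 2 < 9 → not met
2. catch-reporting audit 514 days ago vs limit 540 → met
3. life-raft servicing 83 days ago vs limit 90 → met
4. condition 'carries more than 16 crew' holds; licensed deck officers 6 ≥ 3 → met
5. crew injury coverage $525,000 ≥ $400,000 → met
6. fire-extinguisher inspection 659 days ago vs limit 730 → met
7. catch logbook present → met
8. certificate of documentation absent → not met
9. condition 'operates beyond 50 nautical miles' does not hold → requirement n/a → met
10. crew without survival-suit assignment 1 > 0 → not met
11. protection-and-indemnity coverage $350,000 < $400,000 → not met
Not met: 1, 8, 10, 11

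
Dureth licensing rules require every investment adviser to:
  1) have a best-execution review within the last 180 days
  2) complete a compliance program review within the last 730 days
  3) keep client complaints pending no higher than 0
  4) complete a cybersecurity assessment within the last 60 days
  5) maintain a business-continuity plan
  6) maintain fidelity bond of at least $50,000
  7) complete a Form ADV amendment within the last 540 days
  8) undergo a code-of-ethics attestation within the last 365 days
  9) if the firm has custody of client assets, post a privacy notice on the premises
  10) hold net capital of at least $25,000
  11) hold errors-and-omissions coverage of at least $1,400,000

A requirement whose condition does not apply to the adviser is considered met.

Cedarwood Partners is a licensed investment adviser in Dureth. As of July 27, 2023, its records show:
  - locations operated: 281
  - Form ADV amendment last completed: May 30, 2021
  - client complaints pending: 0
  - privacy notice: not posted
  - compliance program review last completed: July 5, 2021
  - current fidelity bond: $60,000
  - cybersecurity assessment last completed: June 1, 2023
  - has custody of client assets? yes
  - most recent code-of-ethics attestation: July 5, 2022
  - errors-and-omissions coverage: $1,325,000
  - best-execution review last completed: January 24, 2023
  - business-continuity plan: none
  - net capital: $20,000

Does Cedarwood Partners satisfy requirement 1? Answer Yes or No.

1. best-execution review 184 days ago vs limit 180 → not met

No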